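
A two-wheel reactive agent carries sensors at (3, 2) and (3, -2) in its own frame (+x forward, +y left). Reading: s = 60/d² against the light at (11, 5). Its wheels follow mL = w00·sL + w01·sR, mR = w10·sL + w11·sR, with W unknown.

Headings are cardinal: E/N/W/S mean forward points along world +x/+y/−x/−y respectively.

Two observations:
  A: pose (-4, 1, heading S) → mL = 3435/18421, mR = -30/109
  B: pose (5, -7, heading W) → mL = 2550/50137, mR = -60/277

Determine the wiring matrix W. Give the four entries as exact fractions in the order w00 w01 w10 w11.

obs A: pose=(-4,1,S) → sL=30/109, sR=30/169, mL=3435/18421, mR=-30/109
obs B: pose=(5,-7,W) → sL=60/277, sR=60/181, mL=2550/50137, mR=-60/277
sensor matrix S = [[30/109, 30/169], [60/277, 60/181]]; det S = 48751200/923573677
solve [mL_A; mL_B] = S·[w00; w01] and [mR_A; mR_B] = S·[w10; w11]:
  w00 = 1, w01 = -1/2, w10 = -1, w11 = 0

1 -1/2 -1 0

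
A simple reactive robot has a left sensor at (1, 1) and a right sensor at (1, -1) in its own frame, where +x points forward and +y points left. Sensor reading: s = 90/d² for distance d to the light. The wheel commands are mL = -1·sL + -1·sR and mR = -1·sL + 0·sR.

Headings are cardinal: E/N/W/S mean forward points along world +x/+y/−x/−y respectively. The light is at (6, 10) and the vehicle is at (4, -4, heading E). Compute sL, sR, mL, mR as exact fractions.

left sensor world pos  = (5, -3); dL² = 170
right sensor world pos = (5, -5); dR² = 226
sL = 90/170 = 9/17
sR = 90/226 = 45/113
mL = -1·sL + -1·sR = -1782/1921
mR = -1·sL + 0·sR = -9/17

9/17 45/113 -1782/1921 -9/17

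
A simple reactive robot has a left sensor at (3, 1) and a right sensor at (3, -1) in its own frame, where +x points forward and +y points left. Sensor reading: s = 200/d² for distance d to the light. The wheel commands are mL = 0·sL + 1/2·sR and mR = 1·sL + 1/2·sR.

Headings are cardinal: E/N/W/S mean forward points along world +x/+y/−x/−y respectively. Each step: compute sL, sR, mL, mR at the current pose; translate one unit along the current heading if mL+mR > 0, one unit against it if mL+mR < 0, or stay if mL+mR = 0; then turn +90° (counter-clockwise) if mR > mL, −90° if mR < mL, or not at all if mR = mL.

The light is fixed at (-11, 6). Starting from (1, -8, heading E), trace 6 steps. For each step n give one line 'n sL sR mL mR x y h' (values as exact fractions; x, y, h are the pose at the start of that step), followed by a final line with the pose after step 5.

n=0: pose=(1,-8,E); sL=100/197, sR=4/9; mL=2/9, mR=1294/1773; mL+mR=1688/1773 → advance +1; mR−mL=100/197 → turn +1·90°
n=1: pose=(2,-8,N); sL=40/53, sR=200/317; mL=100/317, mR=17980/16801; mL+mR=23280/16801 → advance +1; mR−mL=40/53 → turn +1·90°
n=2: pose=(2,-7,W); sL=25/37, sR=50/61; mL=25/61, mR=2450/2257; mL+mR=3375/2257 → advance +1; mR−mL=25/37 → turn +1·90°
n=3: pose=(1,-7,S); sL=8/17, sR=200/377; mL=100/377, mR=4716/6409; mL+mR=6416/6409 → advance +1; mR−mL=8/17 → turn +1·90°
n=4: pose=(1,-8,E); sL=100/197, sR=4/9; mL=2/9, mR=1294/1773; mL+mR=1688/1773 → advance +1; mR−mL=100/197 → turn +1·90°
n=5: pose=(2,-8,N); sL=40/53, sR=200/317; mL=100/317, mR=17980/16801; mL+mR=23280/16801 → advance +1; mR−mL=40/53 → turn +1·90°

0 100/197 4/9 2/9 1294/1773 1 -8 E
1 40/53 200/317 100/317 17980/16801 2 -8 N
2 25/37 50/61 25/61 2450/2257 2 -7 W
3 8/17 200/377 100/377 4716/6409 1 -7 S
4 100/197 4/9 2/9 1294/1773 1 -8 E
5 40/53 200/317 100/317 17980/16801 2 -8 N
final 2 -7 W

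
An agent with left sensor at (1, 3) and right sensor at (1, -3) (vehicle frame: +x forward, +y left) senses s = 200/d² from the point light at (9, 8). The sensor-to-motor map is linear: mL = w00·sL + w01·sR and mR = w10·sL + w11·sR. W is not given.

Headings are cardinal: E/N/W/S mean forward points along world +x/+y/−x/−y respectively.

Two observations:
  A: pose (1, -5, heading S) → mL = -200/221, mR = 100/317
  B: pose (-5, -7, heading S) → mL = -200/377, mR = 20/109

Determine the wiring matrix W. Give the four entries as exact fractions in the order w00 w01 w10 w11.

obs A: pose=(1,-5,S) → sL=200/221, sR=200/317, mL=-200/221, mR=100/317
obs B: pose=(-5,-7,S) → sL=200/377, sR=40/109, mL=-200/377, mR=20/109
sensor matrix S = [[200/221, 200/317], [200/377, 40/109]]; det S = -576000/221450177
solve [mL_A; mL_B] = S·[w00; w01] and [mR_A; mR_B] = S·[w10; w11]:
  w00 = -1, w01 = 0, w10 = 0, w11 = 1/2

-1 0 0 1/2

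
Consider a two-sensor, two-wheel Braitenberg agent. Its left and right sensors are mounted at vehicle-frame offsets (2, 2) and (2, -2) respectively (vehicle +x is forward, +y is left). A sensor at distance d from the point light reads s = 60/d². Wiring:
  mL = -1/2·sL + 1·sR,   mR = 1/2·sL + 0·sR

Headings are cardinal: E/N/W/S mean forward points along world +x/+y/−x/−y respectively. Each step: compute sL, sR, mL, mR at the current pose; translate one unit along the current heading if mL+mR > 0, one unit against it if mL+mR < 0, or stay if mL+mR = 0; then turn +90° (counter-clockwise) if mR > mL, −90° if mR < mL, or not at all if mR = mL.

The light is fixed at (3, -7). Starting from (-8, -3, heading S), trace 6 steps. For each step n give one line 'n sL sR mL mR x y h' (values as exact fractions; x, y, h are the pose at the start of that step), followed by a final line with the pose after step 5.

n=0: pose=(-8,-3,S); sL=12/17, sR=60/173; mL=-18/2941, mR=6/17; mL+mR=60/173 → advance +1; mR−mL=1056/2941 → turn +1·90°
n=1: pose=(-8,-4,E); sL=30/53, sR=30/41; mL=975/2173, mR=15/53; mL+mR=30/41 → advance +1; mR−mL=-360/2173 → turn -1·90°
n=2: pose=(-7,-4,S); sL=12/13, sR=12/29; mL=-18/377, mR=6/13; mL+mR=12/29 → advance +1; mR−mL=192/377 → turn +1·90°
n=3: pose=(-7,-5,E); sL=3/4, sR=15/16; mL=9/16, mR=3/8; mL+mR=15/16 → advance +1; mR−mL=-3/16 → turn -1·90°
n=4: pose=(-6,-5,S); sL=60/49, sR=60/121; mL=-690/5929, mR=30/49; mL+mR=60/121 → advance +1; mR−mL=4320/5929 → turn +1·90°
n=5: pose=(-6,-6,E); sL=30/29, sR=6/5; mL=99/145, mR=15/29; mL+mR=6/5 → advance +1; mR−mL=-24/145 → turn -1·90°

0 12/17 60/173 -18/2941 6/17 -8 -3 S
1 30/53 30/41 975/2173 15/53 -8 -4 E
2 12/13 12/29 -18/377 6/13 -7 -4 S
3 3/4 15/16 9/16 3/8 -7 -5 E
4 60/49 60/121 -690/5929 30/49 -6 -5 S
5 30/29 6/5 99/145 15/29 -6 -6 E
final -5 -6 S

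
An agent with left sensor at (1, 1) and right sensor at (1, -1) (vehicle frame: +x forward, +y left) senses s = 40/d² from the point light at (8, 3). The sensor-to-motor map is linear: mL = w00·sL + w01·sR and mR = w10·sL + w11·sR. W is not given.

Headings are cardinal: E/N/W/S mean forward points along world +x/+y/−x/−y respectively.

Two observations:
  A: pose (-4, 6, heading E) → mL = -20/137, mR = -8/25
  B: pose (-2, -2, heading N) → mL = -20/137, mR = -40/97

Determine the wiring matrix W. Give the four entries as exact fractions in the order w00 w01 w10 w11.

obs A: pose=(-4,6,E) → sL=40/137, sR=8/25, mL=-20/137, mR=-8/25
obs B: pose=(-2,-2,N) → sL=40/137, sR=40/97, mL=-20/137, mR=-40/97
sensor matrix S = [[40/137, 8/25], [40/137, 40/97]]; det S = 1792/66445
solve [mL_A; mL_B] = S·[w00; w01] and [mR_A; mR_B] = S·[w10; w11]:
  w00 = -1/2, w01 = 0, w10 = 0, w11 = -1

-1/2 0 0 -1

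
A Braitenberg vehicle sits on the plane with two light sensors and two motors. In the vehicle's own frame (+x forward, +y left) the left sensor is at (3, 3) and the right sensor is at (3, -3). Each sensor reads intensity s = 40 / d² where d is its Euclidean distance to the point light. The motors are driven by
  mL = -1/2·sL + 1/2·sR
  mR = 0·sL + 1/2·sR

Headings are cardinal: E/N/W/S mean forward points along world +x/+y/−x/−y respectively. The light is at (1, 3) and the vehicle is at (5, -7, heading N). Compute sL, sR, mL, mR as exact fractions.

left sensor world pos  = (2, -4); dL² = 50
right sensor world pos = (8, -4); dR² = 98
sL = 40/50 = 4/5
sR = 40/98 = 20/49
mL = -1/2·sL + 1/2·sR = -48/245
mR = 0·sL + 1/2·sR = 10/49

4/5 20/49 -48/245 10/49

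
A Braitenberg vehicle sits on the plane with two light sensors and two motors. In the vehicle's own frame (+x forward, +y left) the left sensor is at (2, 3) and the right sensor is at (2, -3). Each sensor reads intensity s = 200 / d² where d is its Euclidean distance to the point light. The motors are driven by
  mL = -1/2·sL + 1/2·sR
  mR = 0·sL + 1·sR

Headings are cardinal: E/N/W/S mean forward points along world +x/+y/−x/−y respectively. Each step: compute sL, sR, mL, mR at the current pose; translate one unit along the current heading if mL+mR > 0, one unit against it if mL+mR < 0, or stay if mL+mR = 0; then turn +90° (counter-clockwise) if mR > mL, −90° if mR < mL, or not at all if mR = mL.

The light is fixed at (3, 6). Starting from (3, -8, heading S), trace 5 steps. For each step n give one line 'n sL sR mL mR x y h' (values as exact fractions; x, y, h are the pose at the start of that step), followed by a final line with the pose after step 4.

n=0: pose=(3,-8,S); sL=40/53, sR=40/53; mL=0, mR=40/53; mL+mR=40/53 → advance +1; mR−mL=40/53 → turn +1·90°
n=1: pose=(3,-9,E); sL=50/37, sR=25/41; mL=-1125/3034, mR=25/41; mL+mR=725/3034 → advance +1; mR−mL=2975/3034 → turn +1·90°
n=2: pose=(4,-9,N); sL=200/173, sR=40/37; mL=-240/6401, mR=40/37; mL+mR=6680/6401 → advance +1; mR−mL=7160/6401 → turn +1·90°
n=3: pose=(4,-8,W); sL=20/29, sR=100/61; mL=840/1769, mR=100/61; mL+mR=3740/1769 → advance +1; mR−mL=2060/1769 → turn +1·90°
n=4: pose=(3,-8,S); sL=40/53, sR=40/53; mL=0, mR=40/53; mL+mR=40/53 → advance +1; mR−mL=40/53 → turn +1·90°

0 40/53 40/53 0 40/53 3 -8 S
1 50/37 25/41 -1125/3034 25/41 3 -9 E
2 200/173 40/37 -240/6401 40/37 4 -9 N
3 20/29 100/61 840/1769 100/61 4 -8 W
4 40/53 40/53 0 40/53 3 -8 S
final 3 -9 E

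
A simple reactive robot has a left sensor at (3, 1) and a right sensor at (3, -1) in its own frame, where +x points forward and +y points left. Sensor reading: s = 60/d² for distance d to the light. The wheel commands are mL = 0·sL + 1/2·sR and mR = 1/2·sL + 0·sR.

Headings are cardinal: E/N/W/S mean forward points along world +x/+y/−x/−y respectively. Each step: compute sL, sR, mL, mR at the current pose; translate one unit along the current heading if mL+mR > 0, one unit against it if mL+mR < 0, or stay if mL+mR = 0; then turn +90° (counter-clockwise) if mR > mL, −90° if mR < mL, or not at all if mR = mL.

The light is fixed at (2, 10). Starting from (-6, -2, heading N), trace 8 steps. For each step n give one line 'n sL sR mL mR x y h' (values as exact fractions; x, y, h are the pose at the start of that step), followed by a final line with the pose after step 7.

0 10/27 6/13 3/13 5/27 -6 -2 N
1 12/25 60/169 30/169 6/25 -6 -1 E
2 15/32 3/5 3/10 15/64 -5 -1 N
3 60/97 60/137 30/137 30/97 -5 0 E
4 30/49 30/37 15/37 15/49 -4 0 N
5 60/73 60/109 30/109 30/73 -4 1 E
6 5/6 15/13 15/26 5/12 -3 1 N
7 60/53 12/17 6/17 30/53 -3 2 E
final -2 2 N

n=0: pose=(-6,-2,N); sL=10/27, sR=6/13; mL=3/13, mR=5/27; mL+mR=146/351 → advance +1; mR−mL=-16/351 → turn -1·90°
n=1: pose=(-6,-1,E); sL=12/25, sR=60/169; mL=30/169, mR=6/25; mL+mR=1764/4225 → advance +1; mR−mL=264/4225 → turn +1·90°
n=2: pose=(-5,-1,N); sL=15/32, sR=3/5; mL=3/10, mR=15/64; mL+mR=171/320 → advance +1; mR−mL=-21/320 → turn -1·90°
n=3: pose=(-5,0,E); sL=60/97, sR=60/137; mL=30/137, mR=30/97; mL+mR=7020/13289 → advance +1; mR−mL=1200/13289 → turn +1·90°
n=4: pose=(-4,0,N); sL=30/49, sR=30/37; mL=15/37, mR=15/49; mL+mR=1290/1813 → advance +1; mR−mL=-180/1813 → turn -1·90°
n=5: pose=(-4,1,E); sL=60/73, sR=60/109; mL=30/109, mR=30/73; mL+mR=5460/7957 → advance +1; mR−mL=1080/7957 → turn +1·90°
n=6: pose=(-3,1,N); sL=5/6, sR=15/13; mL=15/26, mR=5/12; mL+mR=155/156 → advance +1; mR−mL=-25/156 → turn -1·90°
n=7: pose=(-3,2,E); sL=60/53, sR=12/17; mL=6/17, mR=30/53; mL+mR=828/901 → advance +1; mR−mL=192/901 → turn +1·90°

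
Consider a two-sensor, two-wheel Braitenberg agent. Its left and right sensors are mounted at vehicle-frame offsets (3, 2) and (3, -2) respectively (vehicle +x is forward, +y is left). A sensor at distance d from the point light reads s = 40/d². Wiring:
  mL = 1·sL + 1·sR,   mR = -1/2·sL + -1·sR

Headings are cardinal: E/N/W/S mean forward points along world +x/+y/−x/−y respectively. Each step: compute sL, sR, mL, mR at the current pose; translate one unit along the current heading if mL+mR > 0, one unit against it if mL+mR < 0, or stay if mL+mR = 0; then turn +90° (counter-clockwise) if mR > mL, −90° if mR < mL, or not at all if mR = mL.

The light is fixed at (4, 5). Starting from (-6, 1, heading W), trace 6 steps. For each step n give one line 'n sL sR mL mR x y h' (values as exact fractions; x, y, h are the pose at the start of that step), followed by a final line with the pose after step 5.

0 8/41 40/173 3024/7093 -2332/7093 -6 1 W
1 4/17 20/41 504/697 -422/697 -7 1 N
2 8/13 40/89 1232/1157 -876/1157 -7 2 E
3 2/5 2/9 28/45 -19/45 -6 2 S
4 8/41 40/173 3024/7093 -2332/7093 -6 1 W
5 4/17 20/41 504/697 -422/697 -7 1 N
final -7 2 E

n=0: pose=(-6,1,W); sL=8/41, sR=40/173; mL=3024/7093, mR=-2332/7093; mL+mR=4/41 → advance +1; mR−mL=-5356/7093 → turn -1·90°
n=1: pose=(-7,1,N); sL=4/17, sR=20/41; mL=504/697, mR=-422/697; mL+mR=2/17 → advance +1; mR−mL=-926/697 → turn -1·90°
n=2: pose=(-7,2,E); sL=8/13, sR=40/89; mL=1232/1157, mR=-876/1157; mL+mR=4/13 → advance +1; mR−mL=-2108/1157 → turn -1·90°
n=3: pose=(-6,2,S); sL=2/5, sR=2/9; mL=28/45, mR=-19/45; mL+mR=1/5 → advance +1; mR−mL=-47/45 → turn -1·90°
n=4: pose=(-6,1,W); sL=8/41, sR=40/173; mL=3024/7093, mR=-2332/7093; mL+mR=4/41 → advance +1; mR−mL=-5356/7093 → turn -1·90°
n=5: pose=(-7,1,N); sL=4/17, sR=20/41; mL=504/697, mR=-422/697; mL+mR=2/17 → advance +1; mR−mL=-926/697 → turn -1·90°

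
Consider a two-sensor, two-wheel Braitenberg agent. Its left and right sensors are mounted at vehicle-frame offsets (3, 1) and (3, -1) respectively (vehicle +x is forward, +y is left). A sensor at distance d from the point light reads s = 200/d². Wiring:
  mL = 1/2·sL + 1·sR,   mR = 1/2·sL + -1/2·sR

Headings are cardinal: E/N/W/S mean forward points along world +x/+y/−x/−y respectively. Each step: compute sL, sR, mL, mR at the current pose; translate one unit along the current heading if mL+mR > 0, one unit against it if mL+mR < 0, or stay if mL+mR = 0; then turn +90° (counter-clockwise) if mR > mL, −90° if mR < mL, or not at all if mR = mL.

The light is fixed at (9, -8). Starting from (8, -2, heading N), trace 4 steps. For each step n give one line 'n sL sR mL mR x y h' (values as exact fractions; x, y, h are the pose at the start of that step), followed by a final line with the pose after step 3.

0 40/17 200/81 5020/1377 -80/1377 8 -2 N
1 50/17 5 110/17 -35/34 8 -1 E
2 200/17 200/17 300/17 0 9 -1 S
3 100/17 100/29 3150/493 600/493 9 -2 W
final 8 -2 N

n=0: pose=(8,-2,N); sL=40/17, sR=200/81; mL=5020/1377, mR=-80/1377; mL+mR=4940/1377 → advance +1; mR−mL=-100/27 → turn -1·90°
n=1: pose=(8,-1,E); sL=50/17, sR=5; mL=110/17, mR=-35/34; mL+mR=185/34 → advance +1; mR−mL=-15/2 → turn -1·90°
n=2: pose=(9,-1,S); sL=200/17, sR=200/17; mL=300/17, mR=0; mL+mR=300/17 → advance +1; mR−mL=-300/17 → turn -1·90°
n=3: pose=(9,-2,W); sL=100/17, sR=100/29; mL=3150/493, mR=600/493; mL+mR=3750/493 → advance +1; mR−mL=-150/29 → turn -1·90°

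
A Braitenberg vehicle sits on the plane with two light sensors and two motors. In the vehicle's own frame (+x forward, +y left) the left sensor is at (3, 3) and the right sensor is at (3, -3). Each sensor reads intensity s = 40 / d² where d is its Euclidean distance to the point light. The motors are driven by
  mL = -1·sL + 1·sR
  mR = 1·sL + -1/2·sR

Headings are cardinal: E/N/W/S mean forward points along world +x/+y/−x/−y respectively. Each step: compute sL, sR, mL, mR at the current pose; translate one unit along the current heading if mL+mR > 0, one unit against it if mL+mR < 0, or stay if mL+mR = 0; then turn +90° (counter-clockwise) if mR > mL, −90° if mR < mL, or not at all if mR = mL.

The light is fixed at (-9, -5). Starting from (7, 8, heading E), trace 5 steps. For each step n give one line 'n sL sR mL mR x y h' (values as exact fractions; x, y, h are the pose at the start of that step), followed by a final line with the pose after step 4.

0 40/617 40/461 6240/284437 6100/284437 7 8 E
1 2/25 5/37 51/925 23/1850 8 8 S
2 40/277 40/421 -5760/116617 11300/116617 8 7 W
3 20/221 4/25 384/5525 58/5525 7 7 S
4 40/233 8/73 -1056/17009 1988/17009 7 6 W
final 6 6 S

n=0: pose=(7,8,E); sL=40/617, sR=40/461; mL=6240/284437, mR=6100/284437; mL+mR=20/461 → advance +1; mR−mL=-140/284437 → turn -1·90°
n=1: pose=(8,8,S); sL=2/25, sR=5/37; mL=51/925, mR=23/1850; mL+mR=5/74 → advance +1; mR−mL=-79/1850 → turn -1·90°
n=2: pose=(8,7,W); sL=40/277, sR=40/421; mL=-5760/116617, mR=11300/116617; mL+mR=20/421 → advance +1; mR−mL=17060/116617 → turn +1·90°
n=3: pose=(7,7,S); sL=20/221, sR=4/25; mL=384/5525, mR=58/5525; mL+mR=2/25 → advance +1; mR−mL=-326/5525 → turn -1·90°
n=4: pose=(7,6,W); sL=40/233, sR=8/73; mL=-1056/17009, mR=1988/17009; mL+mR=4/73 → advance +1; mR−mL=3044/17009 → turn +1·90°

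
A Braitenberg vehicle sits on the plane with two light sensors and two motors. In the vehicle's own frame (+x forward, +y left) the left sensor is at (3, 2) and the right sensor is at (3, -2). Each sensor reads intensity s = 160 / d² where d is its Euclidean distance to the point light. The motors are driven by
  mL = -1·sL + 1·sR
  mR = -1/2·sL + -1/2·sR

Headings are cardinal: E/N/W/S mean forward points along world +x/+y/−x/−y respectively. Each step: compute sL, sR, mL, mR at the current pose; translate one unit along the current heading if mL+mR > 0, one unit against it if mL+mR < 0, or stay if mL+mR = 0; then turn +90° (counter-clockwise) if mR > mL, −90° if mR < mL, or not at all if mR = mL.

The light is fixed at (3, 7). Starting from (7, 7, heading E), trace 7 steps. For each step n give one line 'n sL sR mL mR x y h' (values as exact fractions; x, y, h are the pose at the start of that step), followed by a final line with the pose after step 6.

n=0: pose=(7,7,E); sL=160/53, sR=160/53; mL=0, mR=-160/53; mL+mR=-160/53 → advance -1; mR−mL=-160/53 → turn -1·90°
n=1: pose=(6,7,S); sL=80/17, sR=16; mL=192/17, mR=-176/17; mL+mR=16/17 → advance +1; mR−mL=-368/17 → turn -1·90°
n=2: pose=(6,6,W); sL=160/9, sR=160; mL=1280/9, mR=-800/9; mL+mR=160/3 → advance +1; mR−mL=-2080/9 → turn -1·90°
n=3: pose=(5,6,N); sL=40, sR=8; mL=-32, mR=-24; mL+mR=-56 → advance -1; mR−mL=8 → turn +1·90°
n=4: pose=(5,5,W); sL=160/17, sR=160; mL=2560/17, mR=-1440/17; mL+mR=1120/17 → advance +1; mR−mL=-4000/17 → turn -1·90°
n=5: pose=(4,5,N); sL=80, sR=16; mL=-64, mR=-48; mL+mR=-112 → advance -1; mR−mL=16 → turn +1·90°
n=6: pose=(4,4,W); sL=160/29, sR=32; mL=768/29, mR=-544/29; mL+mR=224/29 → advance +1; mR−mL=-1312/29 → turn -1·90°

0 160/53 160/53 0 -160/53 7 7 E
1 80/17 16 192/17 -176/17 6 7 S
2 160/9 160 1280/9 -800/9 6 6 W
3 40 8 -32 -24 5 6 N
4 160/17 160 2560/17 -1440/17 5 5 W
5 80 16 -64 -48 4 5 N
6 160/29 32 768/29 -544/29 4 4 W
final 3 4 N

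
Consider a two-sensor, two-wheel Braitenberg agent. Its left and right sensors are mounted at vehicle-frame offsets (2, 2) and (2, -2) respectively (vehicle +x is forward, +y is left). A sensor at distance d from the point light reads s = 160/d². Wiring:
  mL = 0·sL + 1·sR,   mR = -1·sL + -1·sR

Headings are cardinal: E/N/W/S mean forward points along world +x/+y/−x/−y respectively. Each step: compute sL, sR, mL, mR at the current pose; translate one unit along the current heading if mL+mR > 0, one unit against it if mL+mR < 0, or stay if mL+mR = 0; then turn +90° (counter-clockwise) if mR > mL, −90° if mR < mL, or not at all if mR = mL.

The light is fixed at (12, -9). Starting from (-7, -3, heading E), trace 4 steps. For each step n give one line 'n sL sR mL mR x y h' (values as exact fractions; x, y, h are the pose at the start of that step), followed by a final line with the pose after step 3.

0 160/353 32/61 32/61 -21056/21533 -7 -3 E
1 8/17 8/25 8/25 -336/425 -8 -3 S
2 160/509 32/113 32/113 -34368/57517 -8 -2 W
3 80/261 16/37 16/37 -7136/9657 -7 -2 N
final -7 -3 E

n=0: pose=(-7,-3,E); sL=160/353, sR=32/61; mL=32/61, mR=-21056/21533; mL+mR=-160/353 → advance -1; mR−mL=-32352/21533 → turn -1·90°
n=1: pose=(-8,-3,S); sL=8/17, sR=8/25; mL=8/25, mR=-336/425; mL+mR=-8/17 → advance -1; mR−mL=-472/425 → turn -1·90°
n=2: pose=(-8,-2,W); sL=160/509, sR=32/113; mL=32/113, mR=-34368/57517; mL+mR=-160/509 → advance -1; mR−mL=-50656/57517 → turn -1·90°
n=3: pose=(-7,-2,N); sL=80/261, sR=16/37; mL=16/37, mR=-7136/9657; mL+mR=-80/261 → advance -1; mR−mL=-11312/9657 → turn -1·90°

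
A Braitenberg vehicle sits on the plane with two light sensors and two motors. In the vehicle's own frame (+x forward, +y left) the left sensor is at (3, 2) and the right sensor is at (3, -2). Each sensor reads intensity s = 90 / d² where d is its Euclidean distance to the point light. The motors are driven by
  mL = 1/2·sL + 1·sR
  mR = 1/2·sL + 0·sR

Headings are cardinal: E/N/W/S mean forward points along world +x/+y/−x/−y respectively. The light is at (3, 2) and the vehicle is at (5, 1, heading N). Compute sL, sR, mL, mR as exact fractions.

left sensor world pos  = (3, 4); dL² = 4
right sensor world pos = (7, 4); dR² = 20
sL = 90/4 = 45/2
sR = 90/20 = 9/2
mL = 1/2·sL + 1·sR = 63/4
mR = 1/2·sL + 0·sR = 45/4

45/2 9/2 63/4 45/4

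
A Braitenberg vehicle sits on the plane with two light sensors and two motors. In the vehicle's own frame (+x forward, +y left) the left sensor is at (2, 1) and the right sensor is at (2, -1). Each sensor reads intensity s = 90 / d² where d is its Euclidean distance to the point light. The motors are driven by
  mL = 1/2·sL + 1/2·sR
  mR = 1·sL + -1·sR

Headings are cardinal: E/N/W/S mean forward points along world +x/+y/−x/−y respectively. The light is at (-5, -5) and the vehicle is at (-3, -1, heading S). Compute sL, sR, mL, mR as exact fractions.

90/13 18 162/13 -144/13

left sensor world pos  = (-2, -3); dL² = 13
right sensor world pos = (-4, -3); dR² = 5
sL = 90/13 = 90/13
sR = 90/5 = 18
mL = 1/2·sL + 1/2·sR = 162/13
mR = 1·sL + -1·sR = -144/13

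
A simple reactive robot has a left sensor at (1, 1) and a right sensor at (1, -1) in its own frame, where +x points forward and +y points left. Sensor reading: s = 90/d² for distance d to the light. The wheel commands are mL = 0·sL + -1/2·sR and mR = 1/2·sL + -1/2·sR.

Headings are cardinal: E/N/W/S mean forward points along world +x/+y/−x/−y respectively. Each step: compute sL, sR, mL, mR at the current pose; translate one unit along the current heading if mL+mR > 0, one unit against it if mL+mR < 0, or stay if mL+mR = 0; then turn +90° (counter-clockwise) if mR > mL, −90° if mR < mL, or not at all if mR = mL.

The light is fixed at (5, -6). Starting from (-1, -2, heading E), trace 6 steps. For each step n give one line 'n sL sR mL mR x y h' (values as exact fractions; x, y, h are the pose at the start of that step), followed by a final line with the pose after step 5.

0 9/5 45/17 -45/34 -36/85 -1 -2 E
1 90/89 90/61 -45/61 -1260/5429 -2 -2 N
2 45/34 9/8 -9/16 27/272 -2 -3 W
3 90/29 90/53 -45/53 1080/1537 -1 -3 S
4 9/5 45/17 -45/34 -36/85 -1 -2 E
5 90/89 90/61 -45/61 -1260/5429 -2 -2 N
final -2 -3 W

n=0: pose=(-1,-2,E); sL=9/5, sR=45/17; mL=-45/34, mR=-36/85; mL+mR=-297/170 → advance -1; mR−mL=9/10 → turn +1·90°
n=1: pose=(-2,-2,N); sL=90/89, sR=90/61; mL=-45/61, mR=-1260/5429; mL+mR=-5265/5429 → advance -1; mR−mL=45/89 → turn +1·90°
n=2: pose=(-2,-3,W); sL=45/34, sR=9/8; mL=-9/16, mR=27/272; mL+mR=-63/136 → advance -1; mR−mL=45/68 → turn +1·90°
n=3: pose=(-1,-3,S); sL=90/29, sR=90/53; mL=-45/53, mR=1080/1537; mL+mR=-225/1537 → advance -1; mR−mL=45/29 → turn +1·90°
n=4: pose=(-1,-2,E); sL=9/5, sR=45/17; mL=-45/34, mR=-36/85; mL+mR=-297/170 → advance -1; mR−mL=9/10 → turn +1·90°
n=5: pose=(-2,-2,N); sL=90/89, sR=90/61; mL=-45/61, mR=-1260/5429; mL+mR=-5265/5429 → advance -1; mR−mL=45/89 → turn +1·90°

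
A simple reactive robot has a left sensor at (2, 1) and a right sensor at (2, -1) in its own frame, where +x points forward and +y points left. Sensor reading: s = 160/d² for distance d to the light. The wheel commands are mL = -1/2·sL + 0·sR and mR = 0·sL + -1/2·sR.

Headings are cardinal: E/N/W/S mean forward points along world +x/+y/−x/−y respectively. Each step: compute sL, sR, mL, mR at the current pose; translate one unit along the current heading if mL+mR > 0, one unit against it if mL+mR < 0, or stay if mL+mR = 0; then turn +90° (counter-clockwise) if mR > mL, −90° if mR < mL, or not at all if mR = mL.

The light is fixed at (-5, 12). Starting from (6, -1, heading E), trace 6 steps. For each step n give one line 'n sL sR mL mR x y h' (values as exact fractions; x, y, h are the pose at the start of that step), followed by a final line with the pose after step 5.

n=0: pose=(6,-1,E); sL=160/313, sR=32/73; mL=-80/313, mR=-16/73; mL+mR=-10848/22849 → advance -1; mR−mL=832/22849 → turn +1·90°
n=1: pose=(5,-1,N); sL=80/101, sR=80/121; mL=-40/101, mR=-40/121; mL+mR=-8880/12221 → advance -1; mR−mL=800/12221 → turn +1·90°
n=2: pose=(5,-2,W); sL=160/289, sR=160/233; mL=-80/289, mR=-80/233; mL+mR=-41760/67337 → advance -1; mR−mL=-4480/67337 → turn -1·90°
n=3: pose=(6,-2,N); sL=40/61, sR=5/9; mL=-20/61, mR=-5/18; mL+mR=-665/1098 → advance -1; mR−mL=55/1098 → turn +1·90°
n=4: pose=(6,-3,W); sL=160/337, sR=160/277; mL=-80/337, mR=-80/277; mL+mR=-49120/93349 → advance -1; mR−mL=-4800/93349 → turn -1·90°
n=5: pose=(7,-3,N); sL=16/29, sR=80/169; mL=-8/29, mR=-40/169; mL+mR=-2512/4901 → advance -1; mR−mL=192/4901 → turn +1·90°

0 160/313 32/73 -80/313 -16/73 6 -1 E
1 80/101 80/121 -40/101 -40/121 5 -1 N
2 160/289 160/233 -80/289 -80/233 5 -2 W
3 40/61 5/9 -20/61 -5/18 6 -2 N
4 160/337 160/277 -80/337 -80/277 6 -3 W
5 16/29 80/169 -8/29 -40/169 7 -3 N
final 7 -4 W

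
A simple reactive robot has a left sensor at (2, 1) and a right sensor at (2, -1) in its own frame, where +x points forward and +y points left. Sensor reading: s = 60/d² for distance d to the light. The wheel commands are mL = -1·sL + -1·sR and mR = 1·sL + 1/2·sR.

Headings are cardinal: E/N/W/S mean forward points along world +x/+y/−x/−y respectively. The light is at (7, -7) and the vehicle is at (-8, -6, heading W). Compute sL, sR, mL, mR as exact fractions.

left sensor world pos  = (-10, -7); dL² = 289
right sensor world pos = (-10, -5); dR² = 293
sL = 60/289 = 60/289
sR = 60/293 = 60/293
mL = -1·sL + -1·sR = -34920/84677
mR = 1·sL + 1/2·sR = 26250/84677

60/289 60/293 -34920/84677 26250/84677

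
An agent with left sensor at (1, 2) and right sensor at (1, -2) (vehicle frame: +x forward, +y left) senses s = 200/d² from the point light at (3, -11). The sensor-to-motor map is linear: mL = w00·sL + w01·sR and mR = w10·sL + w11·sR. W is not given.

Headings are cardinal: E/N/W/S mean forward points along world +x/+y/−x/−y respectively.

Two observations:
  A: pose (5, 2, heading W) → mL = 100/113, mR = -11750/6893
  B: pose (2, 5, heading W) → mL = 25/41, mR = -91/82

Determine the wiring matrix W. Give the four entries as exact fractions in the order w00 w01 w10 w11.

0 1 -1/2 -1

obs A: pose=(5,2,W) → sL=100/61, sR=100/113, mL=100/113, mR=-11750/6893
obs B: pose=(2,5,W) → sL=1, sR=25/41, mL=25/41, mR=-91/82
sensor matrix S = [[100/61, 100/113], [1, 25/41]]; det S = 32400/282613
solve [mL_A; mL_B] = S·[w00; w01] and [mR_A; mR_B] = S·[w10; w11]:
  w00 = 0, w01 = 1, w10 = -1/2, w11 = -1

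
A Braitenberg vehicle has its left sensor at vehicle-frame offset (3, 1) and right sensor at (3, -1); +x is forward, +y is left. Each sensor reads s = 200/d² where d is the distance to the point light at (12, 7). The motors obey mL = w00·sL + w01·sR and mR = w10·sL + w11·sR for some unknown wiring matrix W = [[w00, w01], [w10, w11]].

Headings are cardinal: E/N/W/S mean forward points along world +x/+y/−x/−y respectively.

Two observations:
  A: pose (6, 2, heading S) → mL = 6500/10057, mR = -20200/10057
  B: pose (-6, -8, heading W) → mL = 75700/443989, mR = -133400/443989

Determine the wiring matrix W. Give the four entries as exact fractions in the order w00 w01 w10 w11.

-1/2 1 -1/2 -1/2

obs A: pose=(6,2,S) → sL=200/89, sR=200/113, mL=6500/10057, mR=-20200/10057
obs B: pose=(-6,-8,W) → sL=200/697, sR=200/637, mL=75700/443989, mR=-133400/443989
sensor matrix S = [[200/89, 200/113], [200/697, 200/637]]; det S = 882720000/4465197373
solve [mL_A; mL_B] = S·[w00; w01] and [mR_A; mR_B] = S·[w10; w11]:
  w00 = -1/2, w01 = 1, w10 = -1/2, w11 = -1/2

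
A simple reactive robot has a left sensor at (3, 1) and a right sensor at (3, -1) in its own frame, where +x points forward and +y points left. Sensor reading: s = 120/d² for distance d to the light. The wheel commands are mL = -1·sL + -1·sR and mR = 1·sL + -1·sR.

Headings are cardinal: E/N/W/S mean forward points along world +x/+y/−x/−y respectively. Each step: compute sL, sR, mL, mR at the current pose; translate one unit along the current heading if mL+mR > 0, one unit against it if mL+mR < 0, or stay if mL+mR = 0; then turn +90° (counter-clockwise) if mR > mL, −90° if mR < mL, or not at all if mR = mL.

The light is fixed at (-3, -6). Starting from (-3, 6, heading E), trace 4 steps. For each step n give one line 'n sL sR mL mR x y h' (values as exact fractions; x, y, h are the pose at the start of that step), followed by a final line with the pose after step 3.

0 60/89 12/13 -1848/1157 -288/1157 -3 6 E
1 120/229 8/15 -3632/3435 -32/3435 -4 6 N
2 30/29 3/4 -207/116 33/116 -4 5 W
3 24/13 24/13 -48/13 0 -3 5 S
final -3 6 E

n=0: pose=(-3,6,E); sL=60/89, sR=12/13; mL=-1848/1157, mR=-288/1157; mL+mR=-24/13 → advance -1; mR−mL=120/89 → turn +1·90°
n=1: pose=(-4,6,N); sL=120/229, sR=8/15; mL=-3632/3435, mR=-32/3435; mL+mR=-16/15 → advance -1; mR−mL=240/229 → turn +1·90°
n=2: pose=(-4,5,W); sL=30/29, sR=3/4; mL=-207/116, mR=33/116; mL+mR=-3/2 → advance -1; mR−mL=60/29 → turn +1·90°
n=3: pose=(-3,5,S); sL=24/13, sR=24/13; mL=-48/13, mR=0; mL+mR=-48/13 → advance -1; mR−mL=48/13 → turn +1·90°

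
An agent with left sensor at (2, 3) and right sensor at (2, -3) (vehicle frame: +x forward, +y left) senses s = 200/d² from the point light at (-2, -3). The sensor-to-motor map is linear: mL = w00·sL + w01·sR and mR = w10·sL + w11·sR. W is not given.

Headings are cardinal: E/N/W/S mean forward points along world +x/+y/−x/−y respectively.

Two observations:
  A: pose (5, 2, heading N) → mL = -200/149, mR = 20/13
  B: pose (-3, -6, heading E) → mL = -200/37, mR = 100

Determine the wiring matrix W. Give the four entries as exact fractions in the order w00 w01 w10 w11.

obs A: pose=(5,2,N) → sL=40/13, sR=200/149, mL=-200/149, mR=20/13
obs B: pose=(-3,-6,E) → sL=200, sR=200/37, mL=-200/37, mR=100
sensor matrix S = [[40/13, 200/149], [200, 200/37]]; det S = -18048000/71669
solve [mL_A; mL_B] = S·[w00; w01] and [mR_A; mR_B] = S·[w10; w11]:
  w00 = 0, w01 = -1, w10 = 1/2, w11 = 0

0 -1 1/2 0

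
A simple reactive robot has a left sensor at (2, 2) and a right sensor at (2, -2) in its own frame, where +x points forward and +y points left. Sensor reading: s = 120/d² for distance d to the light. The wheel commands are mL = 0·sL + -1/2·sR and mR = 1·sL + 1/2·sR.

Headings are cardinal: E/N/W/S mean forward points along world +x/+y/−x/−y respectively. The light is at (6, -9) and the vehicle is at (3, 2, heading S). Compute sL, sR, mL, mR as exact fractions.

left sensor world pos  = (5, 0); dL² = 82
right sensor world pos = (1, 0); dR² = 106
sL = 120/82 = 60/41
sR = 120/106 = 60/53
mL = 0·sL + -1/2·sR = -30/53
mR = 1·sL + 1/2·sR = 4410/2173

60/41 60/53 -30/53 4410/2173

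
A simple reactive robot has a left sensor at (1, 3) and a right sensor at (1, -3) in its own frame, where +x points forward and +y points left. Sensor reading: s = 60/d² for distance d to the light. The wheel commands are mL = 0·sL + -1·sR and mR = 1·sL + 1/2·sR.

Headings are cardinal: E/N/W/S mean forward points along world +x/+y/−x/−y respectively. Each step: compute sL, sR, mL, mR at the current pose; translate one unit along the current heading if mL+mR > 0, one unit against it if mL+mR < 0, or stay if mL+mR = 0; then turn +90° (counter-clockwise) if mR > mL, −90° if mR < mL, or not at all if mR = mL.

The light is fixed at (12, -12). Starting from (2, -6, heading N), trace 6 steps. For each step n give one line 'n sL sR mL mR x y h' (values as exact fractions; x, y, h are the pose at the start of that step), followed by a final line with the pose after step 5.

0 30/109 30/49 -30/49 3105/5341 2 -6 N
1 12/25 12/37 -12/37 594/925 2 -7 W
2 3/4 15/53 -15/53 189/212 1 -7 S
3 60/149 60/101 -60/101 10530/15049 1 -8 E
4 30/97 30/37 -30/37 2565/3589 2 -8 N
5 60/121 60/157 -60/157 13050/18997 2 -9 W
final 1 -9 S

n=0: pose=(2,-6,N); sL=30/109, sR=30/49; mL=-30/49, mR=3105/5341; mL+mR=-165/5341 → advance -1; mR−mL=6375/5341 → turn +1·90°
n=1: pose=(2,-7,W); sL=12/25, sR=12/37; mL=-12/37, mR=594/925; mL+mR=294/925 → advance +1; mR−mL=894/925 → turn +1·90°
n=2: pose=(1,-7,S); sL=3/4, sR=15/53; mL=-15/53, mR=189/212; mL+mR=129/212 → advance +1; mR−mL=249/212 → turn +1·90°
n=3: pose=(1,-8,E); sL=60/149, sR=60/101; mL=-60/101, mR=10530/15049; mL+mR=1590/15049 → advance +1; mR−mL=19470/15049 → turn +1·90°
n=4: pose=(2,-8,N); sL=30/97, sR=30/37; mL=-30/37, mR=2565/3589; mL+mR=-345/3589 → advance -1; mR−mL=5475/3589 → turn +1·90°
n=5: pose=(2,-9,W); sL=60/121, sR=60/157; mL=-60/157, mR=13050/18997; mL+mR=5790/18997 → advance +1; mR−mL=20310/18997 → turn +1·90°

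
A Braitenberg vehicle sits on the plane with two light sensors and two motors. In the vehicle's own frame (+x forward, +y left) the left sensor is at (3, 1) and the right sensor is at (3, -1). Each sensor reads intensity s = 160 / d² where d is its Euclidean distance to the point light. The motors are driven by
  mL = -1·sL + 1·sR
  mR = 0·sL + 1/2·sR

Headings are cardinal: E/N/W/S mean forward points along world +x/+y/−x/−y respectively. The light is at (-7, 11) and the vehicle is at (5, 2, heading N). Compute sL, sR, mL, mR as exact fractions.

160/157 32/41 -1536/6437 16/41

left sensor world pos  = (4, 5); dL² = 157
right sensor world pos = (6, 5); dR² = 205
sL = 160/157 = 160/157
sR = 160/205 = 32/41
mL = -1·sL + 1·sR = -1536/6437
mR = 0·sL + 1/2·sR = 16/41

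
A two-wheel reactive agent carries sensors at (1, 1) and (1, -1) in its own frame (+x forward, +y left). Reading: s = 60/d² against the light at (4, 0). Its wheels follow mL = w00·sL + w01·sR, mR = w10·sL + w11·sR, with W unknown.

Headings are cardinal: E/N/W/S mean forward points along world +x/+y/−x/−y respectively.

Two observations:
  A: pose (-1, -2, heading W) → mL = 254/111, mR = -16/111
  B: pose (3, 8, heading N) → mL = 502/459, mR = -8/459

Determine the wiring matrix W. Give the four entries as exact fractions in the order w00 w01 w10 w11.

1/2 1 1/2 -1/2

obs A: pose=(-1,-2,W) → sL=4/3, sR=60/37, mL=254/111, mR=-16/111
obs B: pose=(3,8,N) → sL=12/17, sR=20/27, mL=502/459, mR=-8/459
sensor matrix S = [[4/3, 60/37], [12/17, 20/27]]; det S = -8000/50949
solve [mL_A; mL_B] = S·[w00; w01] and [mR_A; mR_B] = S·[w10; w11]:
  w00 = 1/2, w01 = 1, w10 = 1/2, w11 = -1/2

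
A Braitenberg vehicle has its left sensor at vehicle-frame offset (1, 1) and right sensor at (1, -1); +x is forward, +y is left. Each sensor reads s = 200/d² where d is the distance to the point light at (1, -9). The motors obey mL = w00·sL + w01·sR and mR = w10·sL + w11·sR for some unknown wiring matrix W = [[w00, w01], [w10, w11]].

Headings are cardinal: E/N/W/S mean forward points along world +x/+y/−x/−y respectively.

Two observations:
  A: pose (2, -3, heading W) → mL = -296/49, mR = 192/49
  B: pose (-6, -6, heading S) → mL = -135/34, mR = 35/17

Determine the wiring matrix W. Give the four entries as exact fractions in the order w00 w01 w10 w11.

obs A: pose=(2,-3,W) → sL=8, sR=200/49, mL=-296/49, mR=192/49
obs B: pose=(-6,-6,S) → sL=5, sR=50/17, mL=-135/34, mR=35/17
sensor matrix S = [[8, 200/49], [5, 50/17]]; det S = 2600/833
solve [mL_A; mL_B] = S·[w00; w01] and [mR_A; mR_B] = S·[w10; w11]:
  w00 = -1/2, w01 = -1/2, w10 = 1, w11 = -1

-1/2 -1/2 1 -1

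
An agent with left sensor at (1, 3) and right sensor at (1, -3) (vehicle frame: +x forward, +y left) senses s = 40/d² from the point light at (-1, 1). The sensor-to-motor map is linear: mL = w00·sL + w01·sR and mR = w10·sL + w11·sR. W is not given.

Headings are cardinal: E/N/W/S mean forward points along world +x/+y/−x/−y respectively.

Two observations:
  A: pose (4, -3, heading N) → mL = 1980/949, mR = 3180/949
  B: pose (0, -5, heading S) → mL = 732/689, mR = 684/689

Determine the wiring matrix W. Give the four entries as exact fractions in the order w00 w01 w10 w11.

obs A: pose=(4,-3,N) → sL=40/13, sR=40/73, mL=1980/949, mR=3180/949
obs B: pose=(0,-5,S) → sL=8/13, sR=40/53, mL=732/689, mR=684/689
sensor matrix S = [[40/13, 40/73], [8/13, 40/53]]; det S = 7680/3869
solve [mL_A; mL_B] = S·[w00; w01] and [mR_A; mR_B] = S·[w10; w11]:
  w00 = 1/2, w01 = 1, w10 = 1, w11 = 1/2

1/2 1 1 1/2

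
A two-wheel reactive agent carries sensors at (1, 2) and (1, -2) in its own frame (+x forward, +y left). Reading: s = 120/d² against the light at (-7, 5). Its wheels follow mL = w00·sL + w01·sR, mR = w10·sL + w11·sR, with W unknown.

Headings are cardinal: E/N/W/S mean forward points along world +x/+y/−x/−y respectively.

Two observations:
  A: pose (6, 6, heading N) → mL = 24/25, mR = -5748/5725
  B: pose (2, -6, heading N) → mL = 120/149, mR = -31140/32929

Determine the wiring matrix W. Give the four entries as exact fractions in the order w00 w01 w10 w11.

1 0 -1/2 -1

obs A: pose=(6,6,N) → sL=24/25, sR=120/229, mL=24/25, mR=-5748/5725
obs B: pose=(2,-6,N) → sL=120/149, sR=120/221, mL=120/149, mR=-31140/32929
sensor matrix S = [[24/25, 120/229], [120/149, 120/221]]; det S = 3741696/37703705
solve [mL_A; mL_B] = S·[w00; w01] and [mR_A; mR_B] = S·[w10; w11]:
  w00 = 1, w01 = 0, w10 = -1/2, w11 = -1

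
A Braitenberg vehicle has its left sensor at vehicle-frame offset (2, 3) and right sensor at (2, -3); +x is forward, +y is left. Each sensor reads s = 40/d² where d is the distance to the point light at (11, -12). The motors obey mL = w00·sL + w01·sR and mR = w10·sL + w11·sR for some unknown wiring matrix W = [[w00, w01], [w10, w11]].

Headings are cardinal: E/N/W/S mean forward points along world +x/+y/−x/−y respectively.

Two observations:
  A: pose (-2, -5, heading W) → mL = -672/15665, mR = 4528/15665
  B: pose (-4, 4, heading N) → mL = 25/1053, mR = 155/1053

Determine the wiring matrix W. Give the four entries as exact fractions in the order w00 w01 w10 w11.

-1 1 1 1

obs A: pose=(-2,-5,W) → sL=40/241, sR=8/65, mL=-672/15665, mR=4528/15665
obs B: pose=(-4,4,N) → sL=5/81, sR=10/117, mL=25/1053, mR=155/1053
sensor matrix S = [[40/241, 8/65], [5/81, 10/117]]; det S = 1672/253773
solve [mL_A; mL_B] = S·[w00; w01] and [mR_A; mR_B] = S·[w10; w11]:
  w00 = -1, w01 = 1, w10 = 1, w11 = 1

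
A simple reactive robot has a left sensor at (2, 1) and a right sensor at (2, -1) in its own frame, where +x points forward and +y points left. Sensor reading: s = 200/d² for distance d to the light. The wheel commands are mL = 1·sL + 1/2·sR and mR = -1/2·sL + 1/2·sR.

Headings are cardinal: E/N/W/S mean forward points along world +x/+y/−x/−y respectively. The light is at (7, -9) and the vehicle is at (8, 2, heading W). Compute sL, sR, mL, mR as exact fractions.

200/101 40/29 7820/2929 -880/2929

left sensor world pos  = (6, 1); dL² = 101
right sensor world pos = (6, 3); dR² = 145
sL = 200/101 = 200/101
sR = 200/145 = 40/29
mL = 1·sL + 1/2·sR = 7820/2929
mR = -1/2·sL + 1/2·sR = -880/2929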